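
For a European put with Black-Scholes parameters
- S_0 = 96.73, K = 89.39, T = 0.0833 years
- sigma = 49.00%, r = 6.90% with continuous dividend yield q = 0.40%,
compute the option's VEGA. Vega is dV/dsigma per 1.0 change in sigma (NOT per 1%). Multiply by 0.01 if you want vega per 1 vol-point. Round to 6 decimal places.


d1 = 0.6670043507; d2 = 0.5255818277
phi(d1) = 0.3193760804; exp(-qT) = 0.9996668555; exp(-rT) = 0.9942687864
Vega = S * exp(-qT) * phi(d1) * sqrt(T) = 96.7300 * 0.9996668555 * 0.3193760804 * 0.2886173938 = 8.913358

Answer: Vega = 8.913358


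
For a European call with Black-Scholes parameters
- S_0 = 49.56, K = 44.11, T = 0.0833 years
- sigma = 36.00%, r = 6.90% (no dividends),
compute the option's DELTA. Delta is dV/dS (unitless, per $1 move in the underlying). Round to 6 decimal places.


Answer: Delta = 0.890369

Derivation:
d1 = 1.2284918584; d2 = 1.1245895966
phi(d1) = 0.1875828516; exp(-qT) = 1.0000000000; exp(-rT) = 0.9942687864
N(d1) = 0.8903688081
Delta = exp(-qT) * N(d1) = 1.0000000000 * 0.8903688081 = 0.890369


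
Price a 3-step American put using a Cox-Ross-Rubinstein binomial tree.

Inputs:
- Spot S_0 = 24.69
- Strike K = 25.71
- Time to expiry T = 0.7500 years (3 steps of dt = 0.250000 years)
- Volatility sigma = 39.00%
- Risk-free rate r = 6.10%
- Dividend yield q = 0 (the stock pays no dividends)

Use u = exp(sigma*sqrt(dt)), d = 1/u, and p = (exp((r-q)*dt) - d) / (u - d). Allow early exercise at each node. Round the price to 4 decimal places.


dt = T/N = 0.250000
u = exp(sigma*sqrt(dt)) = 1.215311; d = 1/u = 0.822835
p = (exp((r-q)*dt) - d) / (u - d) = 0.490558
Discount per step: exp(-r*dt) = 0.984866
Stock lattice S(k, i) with i counting down-moves:
  k=0: S(0,0) = 24.6900
  k=1: S(1,0) = 30.0060; S(1,1) = 20.3158
  k=2: S(2,0) = 36.4667; S(2,1) = 24.6900; S(2,2) = 16.7165
  k=3: S(3,0) = 44.3183; S(3,1) = 30.0060; S(3,2) = 20.3158; S(3,3) = 13.7549
Terminal payoffs V(N, i) = max(K - S_T, 0):
  V(3,0) = 0.000000; V(3,1) = 0.000000; V(3,2) = 5.394212; V(3,3) = 11.955056
Backward induction: V(k, i) = exp(-r*dt) * [p * V(k+1, i) + (1-p) * V(k+1, i+1)]; then take max(V_cont, immediate exercise) for American.
  V(2,0) = exp(-r*dt) * [p*0.000000 + (1-p)*0.000000] = 0.000000; exercise = 0.000000; V(2,0) = max -> 0.000000
  V(2,1) = exp(-r*dt) * [p*0.000000 + (1-p)*5.394212] = 2.706451; exercise = 1.020000; V(2,1) = max -> 2.706451
  V(2,2) = exp(-r*dt) * [p*5.394212 + (1-p)*11.955056] = 8.604363; exercise = 8.993466; V(2,2) = max -> 8.993466
  V(1,0) = exp(-r*dt) * [p*0.000000 + (1-p)*2.706451] = 1.357914; exercise = 0.000000; V(1,0) = max -> 1.357914
  V(1,1) = exp(-r*dt) * [p*2.706451 + (1-p)*8.993466] = 5.819890; exercise = 5.394212; V(1,1) = max -> 5.819890
  V(0,0) = exp(-r*dt) * [p*1.357914 + (1-p)*5.819890] = 3.576081; exercise = 1.020000; V(0,0) = max -> 3.576081

Answer: Price = V(0,0) = 3.5761


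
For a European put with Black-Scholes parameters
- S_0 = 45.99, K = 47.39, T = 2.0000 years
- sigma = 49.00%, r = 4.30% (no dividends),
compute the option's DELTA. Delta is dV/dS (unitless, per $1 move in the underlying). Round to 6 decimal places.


d1 = 0.4273129192; d2 = -0.2656517264
phi(d1) = 0.3641327796; exp(-qT) = 1.0000000000; exp(-rT) = 0.9175942312
N(-d1) = 0.3345757121
Delta = -exp(-qT) * N(-d1) = -1.0000000000 * 0.3345757121 = -0.334576

Answer: Delta = -0.334576


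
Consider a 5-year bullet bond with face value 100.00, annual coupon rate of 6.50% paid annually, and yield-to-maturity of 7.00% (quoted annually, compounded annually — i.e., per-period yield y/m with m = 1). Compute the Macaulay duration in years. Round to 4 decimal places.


Coupon per period c = face * coupon_rate / m = 6.500000
Periods per year m = 1; per-period yield y/m = 0.070000
Number of cashflows N = 5
Cashflows (t years, CF_t, discount factor 1/(1+y/m)^(m*t), PV):
  t = 1.0000: CF_t = 6.500000, DF = 0.934579, PV = 6.074766
  t = 2.0000: CF_t = 6.500000, DF = 0.873439, PV = 5.677352
  t = 3.0000: CF_t = 6.500000, DF = 0.816298, PV = 5.305936
  t = 4.0000: CF_t = 6.500000, DF = 0.762895, PV = 4.958819
  t = 5.0000: CF_t = 106.500000, DF = 0.712986, PV = 75.933028
Price P = sum_t PV_t = 97.949901
Macaulay numerator sum_t t * PV_t:
  t * PV_t at t = 1.0000: 6.074766
  t * PV_t at t = 2.0000: 11.354703
  t * PV_t at t = 3.0000: 15.917809
  t * PV_t at t = 4.0000: 19.835276
  t * PV_t at t = 5.0000: 379.665141
Macaulay duration D = (sum_t t * PV_t) / P = 432.847695 / 97.949901 = 4.419072

Answer: Macaulay duration = 4.4191 years


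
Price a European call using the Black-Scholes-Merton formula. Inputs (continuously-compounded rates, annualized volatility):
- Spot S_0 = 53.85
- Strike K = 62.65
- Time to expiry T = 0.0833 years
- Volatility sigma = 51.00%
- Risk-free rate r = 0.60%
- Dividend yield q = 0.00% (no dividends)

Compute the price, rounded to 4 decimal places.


d1 = (ln(S/K) + (r - q + 0.5*sigma^2) * T) / (sigma * sqrt(T)) = -0.95131245
d2 = d1 - sigma * sqrt(T) = -1.09850732
exp(-rT) = 0.99950032; exp(-qT) = 1.00000000
C = S_0 * exp(-qT) * N(d1) - K * exp(-rT) * N(d2)
N(d1) = 0.17072290; N(d2) = 0.13599151
C = 53.8500 * 1.00000000 * 0.17072290 - 62.6500 * 0.99950032 * 0.13599151 = 0.6778

Answer: Price = 0.6778


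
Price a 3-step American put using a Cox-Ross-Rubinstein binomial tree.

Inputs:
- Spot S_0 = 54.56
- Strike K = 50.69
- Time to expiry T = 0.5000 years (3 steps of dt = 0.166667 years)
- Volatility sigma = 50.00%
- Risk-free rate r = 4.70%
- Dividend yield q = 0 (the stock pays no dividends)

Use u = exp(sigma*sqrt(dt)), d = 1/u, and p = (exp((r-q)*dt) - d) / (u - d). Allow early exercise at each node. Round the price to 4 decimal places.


Answer: Price = V(0,0) = 5.6176

Derivation:
dt = T/N = 0.166667
u = exp(sigma*sqrt(dt)) = 1.226450; d = 1/u = 0.815361
p = (exp((r-q)*dt) - d) / (u - d) = 0.468275
Discount per step: exp(-r*dt) = 0.992197
Stock lattice S(k, i) with i counting down-moves:
  k=0: S(0,0) = 54.5600
  k=1: S(1,0) = 66.9151; S(1,1) = 44.4861
  k=2: S(2,0) = 82.0681; S(2,1) = 54.5600; S(2,2) = 36.2722
  k=3: S(3,0) = 100.6524; S(3,1) = 66.9151; S(3,2) = 44.4861; S(3,3) = 29.5750
Terminal payoffs V(N, i) = max(K - S_T, 0):
  V(3,0) = 0.000000; V(3,1) = 0.000000; V(3,2) = 6.203896; V(3,3) = 21.115025
Backward induction: V(k, i) = exp(-r*dt) * [p * V(k+1, i) + (1-p) * V(k+1, i+1)]; then take max(V_cont, immediate exercise) for American.
  V(2,0) = exp(-r*dt) * [p*0.000000 + (1-p)*0.000000] = 0.000000; exercise = 0.000000; V(2,0) = max -> 0.000000
  V(2,1) = exp(-r*dt) * [p*0.000000 + (1-p)*6.203896] = 3.273025; exercise = 0.000000; V(2,1) = max -> 3.273025
  V(2,2) = exp(-r*dt) * [p*6.203896 + (1-p)*21.115025] = 14.022239; exercise = 14.417760; V(2,2) = max -> 14.417760
  V(1,0) = exp(-r*dt) * [p*0.000000 + (1-p)*3.273025] = 1.726769; exercise = 0.000000; V(1,0) = max -> 1.726769
  V(1,1) = exp(-r*dt) * [p*3.273025 + (1-p)*14.417760] = 9.127179; exercise = 6.203896; V(1,1) = max -> 9.127179
  V(0,0) = exp(-r*dt) * [p*1.726769 + (1-p)*9.127179] = 5.617572; exercise = 0.000000; V(0,0) = max -> 5.617572


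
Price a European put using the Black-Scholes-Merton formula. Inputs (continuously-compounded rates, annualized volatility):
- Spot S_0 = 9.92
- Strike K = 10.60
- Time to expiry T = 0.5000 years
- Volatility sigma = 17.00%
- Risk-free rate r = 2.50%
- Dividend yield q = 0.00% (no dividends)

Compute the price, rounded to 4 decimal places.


d1 = (ln(S/K) + (r - q + 0.5*sigma^2) * T) / (sigma * sqrt(T)) = -0.38746190
d2 = d1 - sigma * sqrt(T) = -0.50767006
exp(-rT) = 0.98757780; exp(-qT) = 1.00000000
P = K * exp(-rT) * N(-d2) - S_0 * exp(-qT) * N(-d1)
N(-d1) = 0.65079286; N(-d2) = 0.69415762
P = 10.6000 * 0.98757780 * 0.69415762 - 9.9200 * 1.00000000 * 0.65079286 = 0.8108

Answer: Price = 0.8108


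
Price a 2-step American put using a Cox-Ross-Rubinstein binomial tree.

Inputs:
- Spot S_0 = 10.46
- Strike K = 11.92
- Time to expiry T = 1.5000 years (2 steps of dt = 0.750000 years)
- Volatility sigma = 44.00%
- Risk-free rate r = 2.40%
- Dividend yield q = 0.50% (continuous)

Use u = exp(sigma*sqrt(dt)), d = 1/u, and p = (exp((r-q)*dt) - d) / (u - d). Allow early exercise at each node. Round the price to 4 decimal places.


dt = T/N = 0.750000
u = exp(sigma*sqrt(dt)) = 1.463823; d = 1/u = 0.683143
p = (exp((r-q)*dt) - d) / (u - d) = 0.424257
Discount per step: exp(-r*dt) = 0.982161
Stock lattice S(k, i) with i counting down-moves:
  k=0: S(0,0) = 10.4600
  k=1: S(1,0) = 15.3116; S(1,1) = 7.1457
  k=2: S(2,0) = 22.4134; S(2,1) = 10.4600; S(2,2) = 4.8815
Terminal payoffs V(N, i) = max(K - S_T, 0):
  V(2,0) = 0.000000; V(2,1) = 1.460000; V(2,2) = 7.038483
Backward induction: V(k, i) = exp(-r*dt) * [p * V(k+1, i) + (1-p) * V(k+1, i+1)]; then take max(V_cont, immediate exercise) for American.
  V(1,0) = exp(-r*dt) * [p*0.000000 + (1-p)*1.460000] = 0.825589; exercise = 0.000000; V(1,0) = max -> 0.825589
  V(1,1) = exp(-r*dt) * [p*1.460000 + (1-p)*7.038483] = 4.588431; exercise = 4.774325; V(1,1) = max -> 4.774325
  V(0,0) = exp(-r*dt) * [p*0.825589 + (1-p)*4.774325] = 3.043761; exercise = 1.460000; V(0,0) = max -> 3.043761

Answer: Price = V(0,0) = 3.0438


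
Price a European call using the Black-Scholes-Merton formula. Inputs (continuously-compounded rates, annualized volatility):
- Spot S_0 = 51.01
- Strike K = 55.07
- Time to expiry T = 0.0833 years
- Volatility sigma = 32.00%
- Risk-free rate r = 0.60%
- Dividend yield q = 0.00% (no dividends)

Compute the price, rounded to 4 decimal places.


Answer: Price = 0.5636

Derivation:
d1 = (ln(S/K) + (r - q + 0.5*sigma^2) * T) / (sigma * sqrt(T)) = -0.77761525
d2 = d1 - sigma * sqrt(T) = -0.86997281
exp(-rT) = 0.99950032; exp(-qT) = 1.00000000
C = S_0 * exp(-qT) * N(d1) - K * exp(-rT) * N(d2)
N(d1) = 0.21839794; N(d2) = 0.19215763
C = 51.0100 * 1.00000000 * 0.21839794 - 55.0700 * 0.99950032 * 0.19215763 = 0.5636


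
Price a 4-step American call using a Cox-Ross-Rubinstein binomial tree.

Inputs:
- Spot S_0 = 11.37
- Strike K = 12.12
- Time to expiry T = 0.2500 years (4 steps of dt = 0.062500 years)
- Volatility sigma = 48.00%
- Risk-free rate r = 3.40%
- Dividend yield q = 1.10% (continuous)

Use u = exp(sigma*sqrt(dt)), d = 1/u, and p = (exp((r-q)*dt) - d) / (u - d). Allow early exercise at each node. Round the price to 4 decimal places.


Answer: Price = V(0,0) = 0.8416

Derivation:
dt = T/N = 0.062500
u = exp(sigma*sqrt(dt)) = 1.127497; d = 1/u = 0.886920
p = (exp((r-q)*dt) - d) / (u - d) = 0.476015
Discount per step: exp(-r*dt) = 0.997877
Stock lattice S(k, i) with i counting down-moves:
  k=0: S(0,0) = 11.3700
  k=1: S(1,0) = 12.8196; S(1,1) = 10.0843
  k=2: S(2,0) = 14.4541; S(2,1) = 11.3700; S(2,2) = 8.9440
  k=3: S(3,0) = 16.2970; S(3,1) = 12.8196; S(3,2) = 10.0843; S(3,3) = 7.9326
  k=4: S(4,0) = 18.3748; S(4,1) = 14.4541; S(4,2) = 11.3700; S(4,3) = 8.9440; S(4,4) = 7.0356
Terminal payoffs V(N, i) = max(S_T - K, 0):
  V(4,0) = 6.254766; V(4,1) = 2.334103; V(4,2) = 0.000000; V(4,3) = 0.000000; V(4,4) = 0.000000
Backward induction: V(k, i) = exp(-r*dt) * [p * V(k+1, i) + (1-p) * V(k+1, i+1)]; then take max(V_cont, immediate exercise) for American.
  V(3,0) = exp(-r*dt) * [p*6.254766 + (1-p)*2.334103] = 4.191483; exercise = 4.176955; V(3,0) = max -> 4.191483
  V(3,1) = exp(-r*dt) * [p*2.334103 + (1-p)*0.000000] = 1.108711; exercise = 0.699639; V(3,1) = max -> 1.108711
  V(3,2) = exp(-r*dt) * [p*0.000000 + (1-p)*0.000000] = 0.000000; exercise = 0.000000; V(3,2) = max -> 0.000000
  V(3,3) = exp(-r*dt) * [p*0.000000 + (1-p)*0.000000] = 0.000000; exercise = 0.000000; V(3,3) = max -> 0.000000
  V(2,0) = exp(-r*dt) * [p*4.191483 + (1-p)*1.108711] = 2.570689; exercise = 2.334103; V(2,0) = max -> 2.570689
  V(2,1) = exp(-r*dt) * [p*1.108711 + (1-p)*0.000000] = 0.526643; exercise = 0.000000; V(2,1) = max -> 0.526643
  V(2,2) = exp(-r*dt) * [p*0.000000 + (1-p)*0.000000] = 0.000000; exercise = 0.000000; V(2,2) = max -> 0.000000
  V(1,0) = exp(-r*dt) * [p*2.570689 + (1-p)*0.526643] = 1.496457; exercise = 0.699639; V(1,0) = max -> 1.496457
  V(1,1) = exp(-r*dt) * [p*0.526643 + (1-p)*0.000000] = 0.250158; exercise = 0.000000; V(1,1) = max -> 0.250158
  V(0,0) = exp(-r*dt) * [p*1.496457 + (1-p)*0.250158] = 0.841625; exercise = 0.000000; V(0,0) = max -> 0.841625


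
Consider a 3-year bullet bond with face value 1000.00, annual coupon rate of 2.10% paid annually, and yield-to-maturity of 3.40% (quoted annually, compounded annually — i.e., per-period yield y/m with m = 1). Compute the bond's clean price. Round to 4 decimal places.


Answer: Price = 963.5090

Derivation:
Coupon per period c = face * coupon_rate / m = 21.000000
Periods per year m = 1; per-period yield y/m = 0.034000
Number of cashflows N = 3
Cashflows (t years, CF_t, discount factor 1/(1+y/m)^(m*t), PV):
  t = 1.0000: CF_t = 21.000000, DF = 0.967118, PV = 20.309478
  t = 2.0000: CF_t = 21.000000, DF = 0.935317, PV = 19.641661
  t = 3.0000: CF_t = 1021.000000, DF = 0.904562, PV = 923.557896
Price P = sum_t PV_t = 963.509035


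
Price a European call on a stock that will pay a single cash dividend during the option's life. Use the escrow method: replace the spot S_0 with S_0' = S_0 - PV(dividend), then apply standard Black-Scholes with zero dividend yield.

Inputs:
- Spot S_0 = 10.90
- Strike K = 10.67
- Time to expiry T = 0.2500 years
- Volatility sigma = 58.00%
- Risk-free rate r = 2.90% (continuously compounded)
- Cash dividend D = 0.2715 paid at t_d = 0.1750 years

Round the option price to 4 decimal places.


PV(D) = D * exp(-r * t_d) = 0.2715 * 0.99493786 = 0.27012563
S_0' = S_0 - PV(D) = 10.9000 - 0.27012563 = 10.62987437
d1 = (ln(S_0'/K) + (r + sigma^2/2)*T) / (sigma*sqrt(T)) = 0.15700796
d2 = d1 - sigma*sqrt(T) = -0.13299204
exp(-rT) = 0.99277622
N(d1) = 0.56238071; N(d2) = 0.44709984
C = S_0' * N(d1) - K * exp(-rT) * N(d2) = 10.62987437 * 0.56238071 - 10.6700 * 0.99277622 * 0.44709984 = 1.2419

Answer: Price = 1.2419


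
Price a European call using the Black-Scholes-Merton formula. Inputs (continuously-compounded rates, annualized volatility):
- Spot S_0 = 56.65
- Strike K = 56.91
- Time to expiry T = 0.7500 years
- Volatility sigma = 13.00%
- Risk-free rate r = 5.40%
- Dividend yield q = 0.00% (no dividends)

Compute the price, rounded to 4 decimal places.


Answer: Price = 3.6235

Derivation:
d1 = (ln(S/K) + (r - q + 0.5*sigma^2) * T) / (sigma * sqrt(T)) = 0.37535242
d2 = d1 - sigma * sqrt(T) = 0.26276912
exp(-rT) = 0.96030916; exp(-qT) = 1.00000000
C = S_0 * exp(-qT) * N(d1) - K * exp(-rT) * N(d2)
N(d1) = 0.64630081; N(d2) = 0.60363573
C = 56.6500 * 1.00000000 * 0.64630081 - 56.9100 * 0.96030916 * 0.60363573 = 3.6235


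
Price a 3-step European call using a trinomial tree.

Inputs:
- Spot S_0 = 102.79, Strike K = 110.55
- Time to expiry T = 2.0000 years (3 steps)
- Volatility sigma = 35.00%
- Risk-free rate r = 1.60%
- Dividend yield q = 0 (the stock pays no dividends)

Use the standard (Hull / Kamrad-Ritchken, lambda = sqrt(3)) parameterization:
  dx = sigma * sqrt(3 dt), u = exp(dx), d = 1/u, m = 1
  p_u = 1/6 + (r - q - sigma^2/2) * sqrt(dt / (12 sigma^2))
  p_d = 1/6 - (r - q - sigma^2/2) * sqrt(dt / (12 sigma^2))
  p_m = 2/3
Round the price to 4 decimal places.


Answer: Price = V(0,0) = 17.6368

Derivation:
dt = T/N = 0.666667; dx = sigma*sqrt(3*dt) = 0.494975
u = exp(dx) = 1.640457; d = 1/u = 0.609586
p_u = 0.136194, p_m = 0.666667, p_d = 0.197140
Discount per step: exp(-r*dt) = 0.989390
Stock lattice S(k, j) with j the centered position index:
  k=0: S(0,+0) = 102.7900
  k=1: S(1,-1) = 62.6594; S(1,+0) = 102.7900; S(1,+1) = 168.6226
  k=2: S(2,-2) = 38.1963; S(2,-1) = 62.6594; S(2,+0) = 102.7900; S(2,+1) = 168.6226; S(2,+2) = 276.6180
  k=3: S(3,-3) = 23.2839; S(3,-2) = 38.1963; S(3,-1) = 62.6594; S(3,+0) = 102.7900; S(3,+1) = 168.6226; S(3,+2) = 276.6180; S(3,+3) = 453.7799
Terminal payoffs V(N, j) = max(S_T - K, 0):
  V(3,-3) = 0.000000; V(3,-2) = 0.000000; V(3,-1) = 0.000000; V(3,+0) = 0.000000; V(3,+1) = 58.072556; V(3,+2) = 166.068020; V(3,+3) = 343.229915
Backward induction: V(k, j) = exp(-r*dt) * [p_u * V(k+1, j+1) + p_m * V(k+1, j) + p_d * V(k+1, j-1)]
  V(2,-2) = exp(-r*dt) * [p_u*0.000000 + p_m*0.000000 + p_d*0.000000] = 0.000000
  V(2,-1) = exp(-r*dt) * [p_u*0.000000 + p_m*0.000000 + p_d*0.000000] = 0.000000
  V(2,+0) = exp(-r*dt) * [p_u*58.072556 + p_m*0.000000 + p_d*0.000000] = 7.825202
  V(2,+1) = exp(-r*dt) * [p_u*166.068020 + p_m*58.072556 + p_d*0.000000] = 60.681724
  V(2,+2) = exp(-r*dt) * [p_u*343.229915 + p_m*166.068020 + p_d*58.072556] = 167.114086
  V(1,-1) = exp(-r*dt) * [p_u*7.825202 + p_m*0.000000 + p_d*0.000000] = 1.054436
  V(1,+0) = exp(-r*dt) * [p_u*60.681724 + p_m*7.825202 + p_d*0.000000] = 13.338236
  V(1,+1) = exp(-r*dt) * [p_u*167.114086 + p_m*60.681724 + p_d*7.825202] = 64.069960
  V(0,+0) = exp(-r*dt) * [p_u*64.069960 + p_m*13.338236 + p_d*1.054436] = 17.636822


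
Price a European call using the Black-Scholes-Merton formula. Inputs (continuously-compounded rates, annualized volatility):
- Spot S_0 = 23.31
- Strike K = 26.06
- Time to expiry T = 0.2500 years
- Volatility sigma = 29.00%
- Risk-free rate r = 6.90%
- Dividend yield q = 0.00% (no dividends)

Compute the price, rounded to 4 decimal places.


Answer: Price = 0.5496

Derivation:
d1 = (ln(S/K) + (r - q + 0.5*sigma^2) * T) / (sigma * sqrt(T)) = -0.57763185
d2 = d1 - sigma * sqrt(T) = -0.72263185
exp(-rT) = 0.98289793; exp(-qT) = 1.00000000
C = S_0 * exp(-qT) * N(d1) - K * exp(-rT) * N(d2)
N(d1) = 0.28175635; N(d2) = 0.23495305
C = 23.3100 * 1.00000000 * 0.28175635 - 26.0600 * 0.98289793 * 0.23495305 = 0.5496


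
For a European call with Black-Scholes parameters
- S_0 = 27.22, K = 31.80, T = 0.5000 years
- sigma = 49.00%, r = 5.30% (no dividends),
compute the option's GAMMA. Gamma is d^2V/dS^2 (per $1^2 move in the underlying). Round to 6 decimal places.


Answer: Gamma = 0.041470

Derivation:
d1 = -0.1991134555; d2 = -0.5455957783
phi(d1) = 0.3911118818; exp(-qT) = 1.0000000000; exp(-rT) = 0.9738480438
Gamma = exp(-qT) * phi(d1) / (S * sigma * sqrt(T)) = 1.0000000000 * 0.3911118818 / (27.2200 * 0.4900 * 0.7071067812) = 0.041470


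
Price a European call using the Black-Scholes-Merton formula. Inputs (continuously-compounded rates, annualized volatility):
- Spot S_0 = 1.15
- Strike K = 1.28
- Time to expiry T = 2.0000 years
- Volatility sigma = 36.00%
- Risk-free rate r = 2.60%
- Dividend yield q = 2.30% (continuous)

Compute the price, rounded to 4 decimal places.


Answer: Price = 0.1785

Derivation:
d1 = (ln(S/K) + (r - q + 0.5*sigma^2) * T) / (sigma * sqrt(T)) = 0.05598295
d2 = d1 - sigma * sqrt(T) = -0.45313393
exp(-rT) = 0.94932887; exp(-qT) = 0.95504196
C = S_0 * exp(-qT) * N(d1) - K * exp(-rT) * N(d2)
N(d1) = 0.52232230; N(d2) = 0.32522615
C = 1.1500 * 0.95504196 * 0.52232230 - 1.2800 * 0.94932887 * 0.32522615 = 0.1785


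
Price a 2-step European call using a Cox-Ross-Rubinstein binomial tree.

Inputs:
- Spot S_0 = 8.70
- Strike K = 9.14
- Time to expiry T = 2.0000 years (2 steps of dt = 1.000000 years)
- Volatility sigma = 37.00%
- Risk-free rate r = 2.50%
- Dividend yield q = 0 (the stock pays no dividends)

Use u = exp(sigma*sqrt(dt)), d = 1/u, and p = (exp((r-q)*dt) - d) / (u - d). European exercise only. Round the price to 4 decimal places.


dt = T/N = 1.000000
u = exp(sigma*sqrt(dt)) = 1.447735; d = 1/u = 0.690734
p = (exp((r-q)*dt) - d) / (u - d) = 0.441982
Discount per step: exp(-r*dt) = 0.975310
Stock lattice S(k, i) with i counting down-moves:
  k=0: S(0,0) = 8.7000
  k=1: S(1,0) = 12.5953; S(1,1) = 6.0094
  k=2: S(2,0) = 18.2346; S(2,1) = 8.7000; S(2,2) = 4.1509
Terminal payoffs V(N, i) = max(S_T - K, 0):
  V(2,0) = 9.094639; V(2,1) = 0.000000; V(2,2) = 0.000000
Backward induction: V(k, i) = exp(-r*dt) * [p * V(k+1, i) + (1-p) * V(k+1, i+1)].
  V(1,0) = exp(-r*dt) * [p*9.094639 + (1-p)*0.000000] = 3.920424
  V(1,1) = exp(-r*dt) * [p*0.000000 + (1-p)*0.000000] = 0.000000
  V(0,0) = exp(-r*dt) * [p*3.920424 + (1-p)*0.000000] = 1.689976

Answer: Price = V(0,0) = 1.6900


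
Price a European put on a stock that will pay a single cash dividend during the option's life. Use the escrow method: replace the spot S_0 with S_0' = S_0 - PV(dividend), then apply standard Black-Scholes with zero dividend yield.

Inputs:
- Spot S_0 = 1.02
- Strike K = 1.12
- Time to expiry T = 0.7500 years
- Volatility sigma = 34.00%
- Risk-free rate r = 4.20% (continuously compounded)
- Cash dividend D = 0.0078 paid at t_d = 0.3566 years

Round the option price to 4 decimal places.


Answer: Price = 0.1626

Derivation:
PV(D) = D * exp(-r * t_d) = 0.0078 * 0.98513440 = 0.00768405
S_0' = S_0 - PV(D) = 1.0200 - 0.00768405 = 1.01231595
d1 = (ln(S_0'/K) + (r + sigma^2/2)*T) / (sigma*sqrt(T)) = -0.08910878
d2 = d1 - sigma*sqrt(T) = -0.38355741
exp(-rT) = 0.96899096
N(-d1) = 0.53550227; N(-d2) = 0.64934675
P = K * exp(-rT) * N(-d2) - S_0' * N(-d1) = 1.1200 * 0.96899096 * 0.64934675 - 1.01231595 * 0.53550227 = 0.1626


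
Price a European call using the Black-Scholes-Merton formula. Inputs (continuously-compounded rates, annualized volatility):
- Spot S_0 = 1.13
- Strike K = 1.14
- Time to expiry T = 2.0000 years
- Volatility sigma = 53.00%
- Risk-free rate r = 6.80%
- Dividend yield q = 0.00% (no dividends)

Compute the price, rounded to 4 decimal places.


Answer: Price = 0.3822

Derivation:
d1 = (ln(S/K) + (r - q + 0.5*sigma^2) * T) / (sigma * sqrt(T)) = 0.54445804
d2 = d1 - sigma * sqrt(T) = -0.20507515
exp(-rT) = 0.87284263; exp(-qT) = 1.00000000
C = S_0 * exp(-qT) * N(d1) - K * exp(-rT) * N(d2)
N(d1) = 0.70693684; N(d2) = 0.41875671
C = 1.1300 * 1.00000000 * 0.70693684 - 1.1400 * 0.87284263 * 0.41875671 = 0.3822


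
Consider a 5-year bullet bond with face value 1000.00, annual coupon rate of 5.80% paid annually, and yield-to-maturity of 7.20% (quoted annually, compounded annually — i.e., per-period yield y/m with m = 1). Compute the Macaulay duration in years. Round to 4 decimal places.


Answer: Macaulay duration = 4.4635 years

Derivation:
Coupon per period c = face * coupon_rate / m = 58.000000
Periods per year m = 1; per-period yield y/m = 0.072000
Number of cashflows N = 5
Cashflows (t years, CF_t, discount factor 1/(1+y/m)^(m*t), PV):
  t = 1.0000: CF_t = 58.000000, DF = 0.932836, PV = 54.104478
  t = 2.0000: CF_t = 58.000000, DF = 0.870183, PV = 50.470595
  t = 3.0000: CF_t = 58.000000, DF = 0.811738, PV = 47.080779
  t = 4.0000: CF_t = 58.000000, DF = 0.757218, PV = 43.918637
  t = 5.0000: CF_t = 1058.000000, DF = 0.706360, PV = 747.328838
Price P = sum_t PV_t = 942.903326
Macaulay numerator sum_t t * PV_t:
  t * PV_t at t = 1.0000: 54.104478
  t * PV_t at t = 2.0000: 100.941190
  t * PV_t at t = 3.0000: 141.242336
  t * PV_t at t = 4.0000: 175.674547
  t * PV_t at t = 5.0000: 3736.644188
Macaulay duration D = (sum_t t * PV_t) / P = 4208.606739 / 942.903326 = 4.463455


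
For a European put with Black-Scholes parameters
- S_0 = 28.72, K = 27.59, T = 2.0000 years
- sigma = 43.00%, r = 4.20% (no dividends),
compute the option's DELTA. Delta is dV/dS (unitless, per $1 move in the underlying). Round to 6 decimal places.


d1 = 0.5081965845; d2 = -0.0999152473
phi(d1) = 0.3506136348; exp(-qT) = 1.0000000000; exp(-rT) = 0.9194312561
N(-d1) = 0.3056577429
Delta = -exp(-qT) * N(-d1) = -1.0000000000 * 0.3056577429 = -0.305658

Answer: Delta = -0.305658


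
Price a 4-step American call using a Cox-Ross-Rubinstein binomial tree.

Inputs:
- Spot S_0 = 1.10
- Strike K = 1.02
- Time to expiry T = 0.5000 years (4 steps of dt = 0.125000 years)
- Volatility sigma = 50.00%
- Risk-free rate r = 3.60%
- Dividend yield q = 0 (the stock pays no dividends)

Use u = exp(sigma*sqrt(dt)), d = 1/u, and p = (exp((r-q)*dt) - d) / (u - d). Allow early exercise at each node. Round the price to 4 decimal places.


Answer: Price = V(0,0) = 0.2040

Derivation:
dt = T/N = 0.125000
u = exp(sigma*sqrt(dt)) = 1.193365; d = 1/u = 0.837967
p = (exp((r-q)*dt) - d) / (u - d) = 0.468611
Discount per step: exp(-r*dt) = 0.995510
Stock lattice S(k, i) with i counting down-moves:
  k=0: S(0,0) = 1.1000
  k=1: S(1,0) = 1.3127; S(1,1) = 0.9218
  k=2: S(2,0) = 1.5665; S(2,1) = 1.1000; S(2,2) = 0.7724
  k=3: S(3,0) = 1.8694; S(3,1) = 1.3127; S(3,2) = 0.9218; S(3,3) = 0.6473
  k=4: S(4,0) = 2.2309; S(4,1) = 1.5665; S(4,2) = 1.1000; S(4,3) = 0.7724; S(4,4) = 0.5424
Terminal payoffs V(N, i) = max(S_T - K, 0):
  V(4,0) = 1.210926; V(4,1) = 0.546531; V(4,2) = 0.080000; V(4,3) = 0.000000; V(4,4) = 0.000000
Backward induction: V(k, i) = exp(-r*dt) * [p * V(k+1, i) + (1-p) * V(k+1, i+1)]; then take max(V_cont, immediate exercise) for American.
  V(3,0) = exp(-r*dt) * [p*1.210926 + (1-p)*0.546531] = 0.854022; exercise = 0.849443; V(3,0) = max -> 0.854022
  V(3,1) = exp(-r*dt) * [p*0.546531 + (1-p)*0.080000] = 0.297281; exercise = 0.292701; V(3,1) = max -> 0.297281
  V(3,2) = exp(-r*dt) * [p*0.080000 + (1-p)*0.000000] = 0.037321; exercise = 0.000000; V(3,2) = max -> 0.037321
  V(3,3) = exp(-r*dt) * [p*0.000000 + (1-p)*0.000000] = 0.000000; exercise = 0.000000; V(3,3) = max -> 0.000000
  V(2,0) = exp(-r*dt) * [p*0.854022 + (1-p)*0.297281] = 0.555670; exercise = 0.546531; V(2,0) = max -> 0.555670
  V(2,1) = exp(-r*dt) * [p*0.297281 + (1-p)*0.037321] = 0.158426; exercise = 0.080000; V(2,1) = max -> 0.158426
  V(2,2) = exp(-r*dt) * [p*0.037321 + (1-p)*0.000000] = 0.017410; exercise = 0.000000; V(2,2) = max -> 0.017410
  V(1,0) = exp(-r*dt) * [p*0.555670 + (1-p)*0.158426] = 0.343032; exercise = 0.292701; V(1,0) = max -> 0.343032
  V(1,1) = exp(-r*dt) * [p*0.158426 + (1-p)*0.017410] = 0.083117; exercise = 0.000000; V(1,1) = max -> 0.083117
  V(0,0) = exp(-r*dt) * [p*0.343032 + (1-p)*0.083117] = 0.203996; exercise = 0.080000; V(0,0) = max -> 0.203996


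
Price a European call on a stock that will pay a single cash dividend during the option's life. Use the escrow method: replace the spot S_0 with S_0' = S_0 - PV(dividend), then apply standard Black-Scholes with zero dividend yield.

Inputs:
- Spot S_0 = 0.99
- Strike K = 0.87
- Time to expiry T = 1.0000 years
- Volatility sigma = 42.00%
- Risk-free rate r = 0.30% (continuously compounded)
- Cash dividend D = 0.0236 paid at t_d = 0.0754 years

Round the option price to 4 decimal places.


Answer: Price = 0.2070

Derivation:
PV(D) = D * exp(-r * t_d) = 0.0236 * 0.99977383 = 0.02359466
S_0' = S_0 - PV(D) = 0.9900 - 0.02359466 = 0.96640534
d1 = (ln(S_0'/K) + (r + sigma^2/2)*T) / (sigma*sqrt(T)) = 0.46735747
d2 = d1 - sigma*sqrt(T) = 0.04735747
exp(-rT) = 0.99700450
N(d1) = 0.67987793; N(d2) = 0.51888584
C = S_0' * N(d1) - K * exp(-rT) * N(d2) = 0.96640534 * 0.67987793 - 0.8700 * 0.99700450 * 0.51888584 = 0.2070


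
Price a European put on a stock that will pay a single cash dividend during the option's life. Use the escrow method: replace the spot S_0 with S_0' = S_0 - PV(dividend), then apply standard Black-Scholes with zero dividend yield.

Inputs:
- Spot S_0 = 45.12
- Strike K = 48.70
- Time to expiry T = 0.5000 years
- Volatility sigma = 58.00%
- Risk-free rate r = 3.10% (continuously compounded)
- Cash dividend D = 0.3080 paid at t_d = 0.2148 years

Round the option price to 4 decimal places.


PV(D) = D * exp(-r * t_d) = 0.3080 * 0.99336332 = 0.30595590
S_0' = S_0 - PV(D) = 45.1200 - 0.30595590 = 44.81404410
d1 = (ln(S_0'/K) + (r + sigma^2/2)*T) / (sigma*sqrt(T)) = 0.04009184
d2 = d1 - sigma*sqrt(T) = -0.37003009
exp(-rT) = 0.98461951
N(-d1) = 0.48400995; N(-d2) = 0.64431996
P = K * exp(-rT) * N(-d2) - S_0' * N(-d1) = 48.7000 * 0.98461951 * 0.64431996 - 44.81404410 * 0.48400995 = 9.2053

Answer: Price = 9.2053


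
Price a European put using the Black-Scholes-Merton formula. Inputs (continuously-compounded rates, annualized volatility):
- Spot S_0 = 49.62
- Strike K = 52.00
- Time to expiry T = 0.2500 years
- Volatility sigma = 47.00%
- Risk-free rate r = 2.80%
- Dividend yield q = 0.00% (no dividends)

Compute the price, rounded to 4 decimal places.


d1 = (ln(S/K) + (r - q + 0.5*sigma^2) * T) / (sigma * sqrt(T)) = -0.05207336
d2 = d1 - sigma * sqrt(T) = -0.28707336
exp(-rT) = 0.99302444; exp(-qT) = 1.00000000
P = K * exp(-rT) * N(-d2) - S_0 * exp(-qT) * N(-d1)
N(-d1) = 0.52076488; N(-d2) = 0.61297193
P = 52.0000 * 0.99302444 * 0.61297193 - 49.6200 * 1.00000000 * 0.52076488 = 5.8118

Answer: Price = 5.8118


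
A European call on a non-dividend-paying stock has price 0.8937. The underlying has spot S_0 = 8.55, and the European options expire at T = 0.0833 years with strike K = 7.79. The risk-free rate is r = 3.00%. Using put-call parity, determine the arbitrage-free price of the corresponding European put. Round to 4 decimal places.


Put-call parity: C - P = S_0 * exp(-qT) - K * exp(-rT).
S_0 * exp(-qT) = 8.5500 * 1.00000000 = 8.55000000
K * exp(-rT) = 7.7900 * 0.99750412 = 7.77055709
P = C - S*exp(-qT) + K*exp(-rT)
P = 0.8937 - 8.55000000 + 7.77055709 = 0.1143

Answer: Put price = 0.1143


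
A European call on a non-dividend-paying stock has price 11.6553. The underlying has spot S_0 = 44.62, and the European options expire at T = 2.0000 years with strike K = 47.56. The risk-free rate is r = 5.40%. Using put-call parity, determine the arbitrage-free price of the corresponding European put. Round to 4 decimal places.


Answer: Put price = 9.7265

Derivation:
Put-call parity: C - P = S_0 * exp(-qT) - K * exp(-rT).
S_0 * exp(-qT) = 44.6200 * 1.00000000 = 44.62000000
K * exp(-rT) = 47.5600 * 0.89762760 = 42.69116849
P = C - S*exp(-qT) + K*exp(-rT)
P = 11.6553 - 44.62000000 + 42.69116849 = 9.7265


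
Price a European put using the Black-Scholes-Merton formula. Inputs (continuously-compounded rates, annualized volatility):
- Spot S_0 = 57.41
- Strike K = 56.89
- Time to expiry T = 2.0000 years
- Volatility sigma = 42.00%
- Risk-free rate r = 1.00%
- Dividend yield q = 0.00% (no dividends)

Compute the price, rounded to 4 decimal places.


Answer: Price = 12.4064

Derivation:
d1 = (ln(S/K) + (r - q + 0.5*sigma^2) * T) / (sigma * sqrt(T)) = 0.34597544
d2 = d1 - sigma * sqrt(T) = -0.24799426
exp(-rT) = 0.98019867; exp(-qT) = 1.00000000
P = K * exp(-rT) * N(-d2) - S_0 * exp(-qT) * N(-d1)
N(-d1) = 0.36468059; N(-d2) = 0.59793058
P = 56.8900 * 0.98019867 * 0.59793058 - 57.4100 * 1.00000000 * 0.36468059 = 12.4064


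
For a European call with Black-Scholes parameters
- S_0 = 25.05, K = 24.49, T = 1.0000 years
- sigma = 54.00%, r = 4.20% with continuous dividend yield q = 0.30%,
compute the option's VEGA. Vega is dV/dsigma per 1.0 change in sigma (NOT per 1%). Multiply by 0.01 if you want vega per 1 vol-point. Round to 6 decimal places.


Answer: Vega = 9.255079

Derivation:
d1 = 0.3840906603; d2 = -0.1559093397
phi(d1) = 0.3705742865; exp(-qT) = 0.9970044955; exp(-rT) = 0.9588697806
Vega = S * exp(-qT) * phi(d1) * sqrt(T) = 25.0500 * 0.9970044955 * 0.3705742865 * 1.0000000000 = 9.255079


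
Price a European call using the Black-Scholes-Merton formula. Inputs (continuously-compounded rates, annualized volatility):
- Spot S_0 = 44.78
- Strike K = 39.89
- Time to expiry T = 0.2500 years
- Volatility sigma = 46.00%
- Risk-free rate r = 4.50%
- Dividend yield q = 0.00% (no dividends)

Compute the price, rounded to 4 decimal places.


Answer: Price = 7.0925

Derivation:
d1 = (ln(S/K) + (r - q + 0.5*sigma^2) * T) / (sigma * sqrt(T)) = 0.66667802
d2 = d1 - sigma * sqrt(T) = 0.43667802
exp(-rT) = 0.98881304; exp(-qT) = 1.00000000
C = S_0 * exp(-qT) * N(d1) - K * exp(-rT) * N(d2)
N(d1) = 0.74751109; N(d2) = 0.66882757
C = 44.7800 * 1.00000000 * 0.74751109 - 39.8900 * 0.98881304 * 0.66882757 = 7.0925


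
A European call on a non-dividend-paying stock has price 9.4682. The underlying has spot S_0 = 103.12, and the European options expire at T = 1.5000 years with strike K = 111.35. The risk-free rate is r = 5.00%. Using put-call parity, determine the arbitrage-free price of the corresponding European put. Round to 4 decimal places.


Answer: Put price = 9.6524

Derivation:
Put-call parity: C - P = S_0 * exp(-qT) - K * exp(-rT).
S_0 * exp(-qT) = 103.1200 * 1.00000000 = 103.12000000
K * exp(-rT) = 111.3500 * 0.92774349 = 103.30423720
P = C - S*exp(-qT) + K*exp(-rT)
P = 9.4682 - 103.12000000 + 103.30423720 = 9.6524


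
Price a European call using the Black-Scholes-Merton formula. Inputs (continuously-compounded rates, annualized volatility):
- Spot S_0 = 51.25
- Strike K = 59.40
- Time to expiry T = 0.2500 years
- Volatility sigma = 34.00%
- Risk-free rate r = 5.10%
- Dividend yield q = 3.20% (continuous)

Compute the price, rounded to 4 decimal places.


Answer: Price = 1.0368

Derivation:
d1 = (ln(S/K) + (r - q + 0.5*sigma^2) * T) / (sigma * sqrt(T)) = -0.75516828
d2 = d1 - sigma * sqrt(T) = -0.92516828
exp(-rT) = 0.98733094; exp(-qT) = 0.99203191
C = S_0 * exp(-qT) * N(d1) - K * exp(-rT) * N(d2)
N(d1) = 0.22507401; N(d2) = 0.17743919
C = 51.2500 * 0.99203191 * 0.22507401 - 59.4000 * 0.98733094 * 0.17743919 = 1.0368


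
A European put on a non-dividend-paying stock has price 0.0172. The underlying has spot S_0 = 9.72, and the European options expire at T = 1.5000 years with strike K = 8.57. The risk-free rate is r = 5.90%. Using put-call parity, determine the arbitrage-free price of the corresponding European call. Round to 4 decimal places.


Answer: Call price = 1.8931

Derivation:
Put-call parity: C - P = S_0 * exp(-qT) - K * exp(-rT).
S_0 * exp(-qT) = 9.7200 * 1.00000000 = 9.72000000
K * exp(-rT) = 8.5700 * 0.91530311 = 7.84414766
C = P + S*exp(-qT) - K*exp(-rT)
C = 0.0172 + 9.72000000 - 7.84414766 = 1.8931


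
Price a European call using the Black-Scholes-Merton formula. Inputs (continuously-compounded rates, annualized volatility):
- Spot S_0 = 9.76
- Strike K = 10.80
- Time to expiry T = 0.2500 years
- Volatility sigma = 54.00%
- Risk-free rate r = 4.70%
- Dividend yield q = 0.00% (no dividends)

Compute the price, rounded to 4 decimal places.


Answer: Price = 0.6996

Derivation:
d1 = (ln(S/K) + (r - q + 0.5*sigma^2) * T) / (sigma * sqrt(T)) = -0.19649531
d2 = d1 - sigma * sqrt(T) = -0.46649531
exp(-rT) = 0.98831876; exp(-qT) = 1.00000000
C = S_0 * exp(-qT) * N(d1) - K * exp(-rT) * N(d2)
N(d1) = 0.42211125; N(d2) = 0.32043050
C = 9.7600 * 1.00000000 * 0.42211125 - 10.8000 * 0.98831876 * 0.32043050 = 0.6996


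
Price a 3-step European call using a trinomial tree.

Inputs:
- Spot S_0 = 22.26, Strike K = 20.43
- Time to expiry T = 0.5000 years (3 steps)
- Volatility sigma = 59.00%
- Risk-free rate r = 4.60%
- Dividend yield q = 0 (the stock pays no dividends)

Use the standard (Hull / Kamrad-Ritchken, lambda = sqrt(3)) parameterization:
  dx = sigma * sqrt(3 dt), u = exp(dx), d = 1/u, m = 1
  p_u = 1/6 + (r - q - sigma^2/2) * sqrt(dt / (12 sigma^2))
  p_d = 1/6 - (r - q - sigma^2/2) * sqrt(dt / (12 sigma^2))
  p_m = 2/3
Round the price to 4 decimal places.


Answer: Price = V(0,0) = 4.6863

Derivation:
dt = T/N = 0.166667; dx = sigma*sqrt(3*dt) = 0.417193
u = exp(dx) = 1.517695; d = 1/u = 0.658894
p_u = 0.141089, p_m = 0.666667, p_d = 0.192244
Discount per step: exp(-r*dt) = 0.992363
Stock lattice S(k, j) with j the centered position index:
  k=0: S(0,+0) = 22.2600
  k=1: S(1,-1) = 14.6670; S(1,+0) = 22.2600; S(1,+1) = 33.7839
  k=2: S(2,-2) = 9.6640; S(2,-1) = 14.6670; S(2,+0) = 22.2600; S(2,+1) = 33.7839; S(2,+2) = 51.2737
  k=3: S(3,-3) = 6.3675; S(3,-2) = 9.6640; S(3,-1) = 14.6670; S(3,+0) = 22.2600; S(3,+1) = 33.7839; S(3,+2) = 51.2737; S(3,+3) = 77.8178
Terminal payoffs V(N, j) = max(S_T - K, 0):
  V(3,-3) = 0.000000; V(3,-2) = 0.000000; V(3,-1) = 0.000000; V(3,+0) = 1.830000; V(3,+1) = 13.353900; V(3,+2) = 30.843669; V(3,+3) = 57.387812
Backward induction: V(k, j) = exp(-r*dt) * [p_u * V(k+1, j+1) + p_m * V(k+1, j) + p_d * V(k+1, j-1)]
  V(2,-2) = exp(-r*dt) * [p_u*0.000000 + p_m*0.000000 + p_d*0.000000] = 0.000000
  V(2,-1) = exp(-r*dt) * [p_u*1.830000 + p_m*0.000000 + p_d*0.000000] = 0.256221
  V(2,+0) = exp(-r*dt) * [p_u*13.353900 + p_m*1.830000 + p_d*0.000000] = 3.080381
  V(2,+1) = exp(-r*dt) * [p_u*30.843669 + p_m*13.353900 + p_d*1.830000] = 13.502194
  V(2,+2) = exp(-r*dt) * [p_u*57.387812 + p_m*30.843669 + p_d*13.353900] = 30.987958
  V(1,-1) = exp(-r*dt) * [p_u*3.080381 + p_m*0.256221 + p_d*0.000000] = 0.600798
  V(1,+0) = exp(-r*dt) * [p_u*13.502194 + p_m*3.080381 + p_d*0.256221] = 3.977246
  V(1,+1) = exp(-r*dt) * [p_u*30.987958 + p_m*13.502194 + p_d*3.080381] = 13.859047
  V(0,+0) = exp(-r*dt) * [p_u*13.859047 + p_m*3.977246 + p_d*0.600798] = 4.686290


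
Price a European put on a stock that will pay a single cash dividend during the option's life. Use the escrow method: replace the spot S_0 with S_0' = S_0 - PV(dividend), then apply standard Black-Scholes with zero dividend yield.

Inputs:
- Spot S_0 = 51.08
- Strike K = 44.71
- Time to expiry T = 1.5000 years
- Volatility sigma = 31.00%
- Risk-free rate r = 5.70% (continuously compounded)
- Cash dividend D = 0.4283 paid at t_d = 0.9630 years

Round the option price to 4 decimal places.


Answer: Price = 3.1106

Derivation:
PV(D) = D * exp(-r * t_d) = 0.4283 * 0.94658832 = 0.40542378
S_0' = S_0 - PV(D) = 51.0800 - 0.40542378 = 50.67457622
d1 = (ln(S_0'/K) + (r + sigma^2/2)*T) / (sigma*sqrt(T)) = 0.74486123
d2 = d1 - sigma*sqrt(T) = 0.36519032
exp(-rT) = 0.91805314
N(-d1) = 0.22817781; N(-d2) = 0.35748467
P = K * exp(-rT) * N(-d2) - S_0' * N(-d1) = 44.7100 * 0.91805314 * 0.35748467 - 50.67457622 * 0.22817781 = 3.1106


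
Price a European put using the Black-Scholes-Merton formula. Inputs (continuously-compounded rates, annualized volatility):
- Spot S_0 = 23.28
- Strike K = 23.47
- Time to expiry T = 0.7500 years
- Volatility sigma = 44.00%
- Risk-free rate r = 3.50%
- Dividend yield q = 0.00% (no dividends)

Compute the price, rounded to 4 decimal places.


d1 = (ln(S/K) + (r - q + 0.5*sigma^2) * T) / (sigma * sqrt(T)) = 0.23808249
d2 = d1 - sigma * sqrt(T) = -0.14296869
exp(-rT) = 0.97409154; exp(-qT) = 1.00000000
P = K * exp(-rT) * N(-d2) - S_0 * exp(-qT) * N(-d1)
N(-d1) = 0.40590856; N(-d2) = 0.55684254
P = 23.4700 * 0.97409154 * 0.55684254 - 23.2800 * 1.00000000 * 0.40590856 = 3.2809

Answer: Price = 3.2809


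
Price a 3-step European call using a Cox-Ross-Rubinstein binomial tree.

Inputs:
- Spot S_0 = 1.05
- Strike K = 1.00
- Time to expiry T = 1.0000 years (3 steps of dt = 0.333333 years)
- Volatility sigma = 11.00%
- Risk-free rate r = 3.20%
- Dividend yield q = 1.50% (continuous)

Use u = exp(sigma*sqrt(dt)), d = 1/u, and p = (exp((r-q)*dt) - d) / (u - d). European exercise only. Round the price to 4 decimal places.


Answer: Price = V(0,0) = 0.0842

Derivation:
dt = T/N = 0.333333
u = exp(sigma*sqrt(dt)) = 1.065569; d = 1/u = 0.938466
p = (exp((r-q)*dt) - d) / (u - d) = 0.528838
Discount per step: exp(-r*dt) = 0.989390
Stock lattice S(k, i) with i counting down-moves:
  k=0: S(0,0) = 1.0500
  k=1: S(1,0) = 1.1188; S(1,1) = 0.9854
  k=2: S(2,0) = 1.1922; S(2,1) = 1.0500; S(2,2) = 0.9248
  k=3: S(3,0) = 1.2704; S(3,1) = 1.1188; S(3,2) = 0.9854; S(3,3) = 0.8679
Terminal payoffs V(N, i) = max(S_T - K, 0):
  V(3,0) = 0.270380; V(3,1) = 0.118847; V(3,2) = 0.000000; V(3,3) = 0.000000
Backward induction: V(k, i) = exp(-r*dt) * [p * V(k+1, i) + (1-p) * V(k+1, i+1)].
  V(2,0) = exp(-r*dt) * [p*0.270380 + (1-p)*0.118847] = 0.196872
  V(2,1) = exp(-r*dt) * [p*0.118847 + (1-p)*0.000000] = 0.062184
  V(2,2) = exp(-r*dt) * [p*0.000000 + (1-p)*0.000000] = 0.000000
  V(1,0) = exp(-r*dt) * [p*0.196872 + (1-p)*0.062184] = 0.131997
  V(1,1) = exp(-r*dt) * [p*0.062184 + (1-p)*0.000000] = 0.032536
  V(0,0) = exp(-r*dt) * [p*0.131997 + (1-p)*0.032536] = 0.084231


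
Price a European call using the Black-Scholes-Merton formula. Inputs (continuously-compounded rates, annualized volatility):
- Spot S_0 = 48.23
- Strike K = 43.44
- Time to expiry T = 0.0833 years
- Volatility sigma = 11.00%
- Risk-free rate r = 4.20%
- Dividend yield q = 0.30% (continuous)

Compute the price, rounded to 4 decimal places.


d1 = (ln(S/K) + (r - q + 0.5*sigma^2) * T) / (sigma * sqrt(T)) = 3.41292426
d2 = d1 - sigma * sqrt(T) = 3.38117634
exp(-rT) = 0.99650751; exp(-qT) = 0.99975013
C = S_0 * exp(-qT) * N(d1) - K * exp(-rT) * N(d2)
N(d1) = 0.99967865; N(d2) = 0.99963912
C = 48.2300 * 0.99975013 * 0.99967865 - 43.4400 * 0.99650751 * 0.99963912 = 4.9298

Answer: Price = 4.9298


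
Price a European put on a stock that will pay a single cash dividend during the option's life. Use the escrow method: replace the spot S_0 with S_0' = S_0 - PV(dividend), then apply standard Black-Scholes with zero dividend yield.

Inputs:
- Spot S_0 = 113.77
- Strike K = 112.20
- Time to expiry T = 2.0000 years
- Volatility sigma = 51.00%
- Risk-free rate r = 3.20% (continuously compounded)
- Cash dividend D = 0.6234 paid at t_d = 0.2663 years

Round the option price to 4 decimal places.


Answer: Price = 26.9468

Derivation:
PV(D) = D * exp(-r * t_d) = 0.6234 * 0.99151461 = 0.61811021
S_0' = S_0 - PV(D) = 113.7700 - 0.61811021 = 113.15188979
d1 = (ln(S_0'/K) + (r + sigma^2/2)*T) / (sigma*sqrt(T)) = 0.46107255
d2 = d1 - sigma*sqrt(T) = -0.26017636
exp(-rT) = 0.93800500
N(-d1) = 0.32237328; N(-d2) = 0.60263613
P = K * exp(-rT) * N(-d2) - S_0' * N(-d1) = 112.2000 * 0.93800500 * 0.60263613 - 113.15188979 * 0.32237328 = 26.9468
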